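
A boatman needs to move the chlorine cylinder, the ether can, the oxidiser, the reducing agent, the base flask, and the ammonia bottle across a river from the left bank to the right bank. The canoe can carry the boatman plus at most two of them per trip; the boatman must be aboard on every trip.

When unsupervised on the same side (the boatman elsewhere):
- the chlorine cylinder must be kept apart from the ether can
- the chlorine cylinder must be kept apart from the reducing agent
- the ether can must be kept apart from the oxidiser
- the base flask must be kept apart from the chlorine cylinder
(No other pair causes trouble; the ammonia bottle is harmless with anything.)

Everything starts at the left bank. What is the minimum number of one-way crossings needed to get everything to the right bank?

7

Counting alone: the boatman can take at most 2 across per trip to the right bank, so moving all 6 needs at least 3 loaded trips out, with a return between consecutive ones — at least 5 crossings.
The safety rule pushes this higher. Following every safe sequence of crossings, the most of the 6 that can be at the right bank as the canoe arrives there on crossing 5 is 5 — never all 6.
So no plan with fewer than 7 crossings exists, and this one achieves 7:
1. Boatman goes to the right bank with the chlorine cylinder and the ether can.
2. Boatman goes back to the left bank with the chlorine cylinder.
3. Boatman goes to the right bank with the chlorine cylinder and the reducing agent.
4. Boatman goes back to the left bank with the chlorine cylinder.
5. Boatman goes to the right bank with the ammonia bottle and the base flask.
6. Boatman goes back to the left bank alone.
7. Boatman goes to the right bank with the chlorine cylinder and the oxidiser.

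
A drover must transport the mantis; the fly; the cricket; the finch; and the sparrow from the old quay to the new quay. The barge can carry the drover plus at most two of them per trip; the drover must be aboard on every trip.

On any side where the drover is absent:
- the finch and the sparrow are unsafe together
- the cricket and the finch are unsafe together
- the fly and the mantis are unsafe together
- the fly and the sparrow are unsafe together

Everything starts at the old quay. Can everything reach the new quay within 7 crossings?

Yes — this plan uses 7 crossings (≤ 7):
1. Drover goes to the new quay with the finch and the fly.  [the old quay: the cricket, the mantis, the sparrow | the new quay: the finch, the fly]
2. Drover goes back to the old quay alone.  [the old quay: the cricket, the mantis, the sparrow | the new quay: the finch, the fly]
3. Drover goes to the new quay with the mantis.  [the old quay: the cricket, the sparrow | the new quay: the finch, the fly, the mantis]
4. Drover goes back to the old quay with the fly.  [the old quay: the cricket, the fly, the sparrow | the new quay: the finch, the mantis]
5. Drover goes to the new quay with the cricket and the sparrow.  [the old quay: the fly | the new quay: the cricket, the finch, the mantis, the sparrow]
6. Drover goes back to the old quay with the finch.  [the old quay: the finch, the fly | the new quay: the cricket, the mantis, the sparrow]
7. Drover goes to the new quay with the finch and the fly.  [the old quay: — | the new quay: the cricket, the finch, the fly, the mantis, the sparrow]

Yes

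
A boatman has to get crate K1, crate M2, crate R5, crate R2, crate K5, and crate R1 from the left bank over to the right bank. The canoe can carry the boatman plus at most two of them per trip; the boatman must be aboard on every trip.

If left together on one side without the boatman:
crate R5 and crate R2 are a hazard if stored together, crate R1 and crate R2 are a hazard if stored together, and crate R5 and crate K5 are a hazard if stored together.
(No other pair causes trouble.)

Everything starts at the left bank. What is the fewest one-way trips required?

Counting alone: the boatman can take at most 2 across per trip to the right bank, so moving all 6 needs at least 3 loaded trips out, with a return between consecutive ones — at least 5 crossings.
The plan below uses exactly 5 crossings, so it is optimal:
1. Boatman goes to the right bank with crate R1 and crate R5.  [the left bank: crate K1, crate K5, crate M2, crate R2 | the right bank: crate R1, crate R5]
2. Boatman goes back to the left bank alone.  [the left bank: crate K1, crate K5, crate M2, crate R2 | the right bank: crate R1, crate R5]
3. Boatman goes to the right bank with crate K1 and crate M2.  [the left bank: crate K5, crate R2 | the right bank: crate K1, crate M2, crate R1, crate R5]
4. Boatman goes back to the left bank alone.  [the left bank: crate K5, crate R2 | the right bank: crate K1, crate M2, crate R1, crate R5]
5. Boatman goes to the right bank with crate K5 and crate R2.  [the left bank: — | the right bank: crate K1, crate K5, crate M2, crate R1, crate R2, crate R5]

5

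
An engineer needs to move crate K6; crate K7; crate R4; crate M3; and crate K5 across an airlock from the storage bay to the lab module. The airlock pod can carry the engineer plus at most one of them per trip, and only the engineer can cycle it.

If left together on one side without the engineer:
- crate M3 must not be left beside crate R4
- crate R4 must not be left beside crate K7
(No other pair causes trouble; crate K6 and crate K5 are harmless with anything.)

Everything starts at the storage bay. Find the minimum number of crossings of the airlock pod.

11

Counting alone: the engineer can take at most 1 across per trip to the lab module, so moving all 5 needs at least 5 loaded trips out, with a return between consecutive ones — at least 9 crossings.
The safety rule pushes this higher. Following every safe sequence of crossings, the most of the 5 that can be at the lab module as the airlock pod arrives there on crossing 9 is 4 — never all 5.
So no plan with fewer than 11 crossings exists, and this one achieves 11:
1. Engineer goes to the lab module with crate R4.
2. Engineer goes back to the storage bay alone.
3. Engineer goes to the lab module with crate K6.
4. Engineer goes back to the storage bay alone.
5. Engineer goes to the lab module with crate K7.
6. Engineer goes back to the storage bay with crate R4.
7. Engineer goes to the lab module with crate M3.
8. Engineer goes back to the storage bay alone.
9. Engineer goes to the lab module with crate K5.
10. Engineer goes back to the storage bay alone.
11. Engineer goes to the lab module with crate R4.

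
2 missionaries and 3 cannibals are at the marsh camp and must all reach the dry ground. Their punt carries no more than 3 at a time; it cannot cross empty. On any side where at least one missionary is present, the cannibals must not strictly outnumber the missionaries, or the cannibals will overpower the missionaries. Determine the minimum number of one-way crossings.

The cannibals already outnumber the missionaries at the marsh camp before anyone moves, so the starting position itself is disallowed.

impossible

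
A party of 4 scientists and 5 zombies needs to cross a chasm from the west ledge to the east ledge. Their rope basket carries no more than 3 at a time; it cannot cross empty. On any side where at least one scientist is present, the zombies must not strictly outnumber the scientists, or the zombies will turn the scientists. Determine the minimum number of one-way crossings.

impossible

The zombies already outnumber the scientists at the west ledge before anyone moves, so the starting position itself is disallowed.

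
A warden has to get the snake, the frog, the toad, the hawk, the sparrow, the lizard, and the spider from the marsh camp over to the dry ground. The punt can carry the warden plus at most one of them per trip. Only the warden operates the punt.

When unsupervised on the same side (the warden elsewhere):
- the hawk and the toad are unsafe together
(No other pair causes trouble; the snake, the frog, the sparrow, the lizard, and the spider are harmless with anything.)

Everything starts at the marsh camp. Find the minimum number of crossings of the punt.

13

Counting alone: the warden can take at most 1 across per trip to the dry ground, so moving all 7 needs at least 7 loaded trips out, with a return between consecutive ones — at least 13 crossings.
The plan below uses exactly 13 crossings, so it is optimal:
1. Warden goes to the dry ground with the toad.
2. Warden goes back to the marsh camp alone.
3. Warden goes to the dry ground with the snake.
4. Warden goes back to the marsh camp alone.
5. Warden goes to the dry ground with the frog.
6. Warden goes back to the marsh camp alone.
7. Warden goes to the dry ground with the sparrow.
8. Warden goes back to the marsh camp alone.
9. Warden goes to the dry ground with the lizard.
10. Warden goes back to the marsh camp alone.
11. Warden goes to the dry ground with the spider.
12. Warden goes back to the marsh camp alone.
13. Warden goes to the dry ground with the hawk.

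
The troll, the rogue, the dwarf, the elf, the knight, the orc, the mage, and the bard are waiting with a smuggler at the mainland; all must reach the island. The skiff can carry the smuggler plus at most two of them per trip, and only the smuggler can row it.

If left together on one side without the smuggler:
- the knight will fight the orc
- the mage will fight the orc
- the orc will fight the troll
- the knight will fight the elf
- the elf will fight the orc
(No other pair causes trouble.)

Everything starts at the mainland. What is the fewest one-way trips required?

Counting alone: the smuggler can take at most 2 across per trip to the island, so moving all 8 needs at least 4 loaded trips out, with a return between consecutive ones — at least 7 crossings.
The safety rule pushes this higher. Following every safe sequence of crossings, the most of the 8 that can be at the island as the skiff arrives there on crossings 7, 9, 11 is 5, 6, 7 respectively — never all 8.
So no plan with fewer than 13 crossings exists, and this one achieves 13:
1. Smuggler goes to the island with the elf and the orc.  [the mainland: the bard, the dwarf, the knight, the mage, the rogue, the troll | the island: the elf, the orc]
2. Smuggler goes back to the mainland with the elf.  [the mainland: the bard, the dwarf, the elf, the knight, the mage, the rogue, the troll | the island: the orc]
3. Smuggler goes to the island with the elf and the troll.  [the mainland: the bard, the dwarf, the knight, the mage, the rogue | the island: the elf, the orc, the troll]
4. Smuggler goes back to the mainland with the orc.  [the mainland: the bard, the dwarf, the knight, the mage, the orc, the rogue | the island: the elf, the troll]
5. Smuggler goes to the island with the orc and the rogue.  [the mainland: the bard, the dwarf, the knight, the mage | the island: the elf, the orc, the rogue, the troll]
6. Smuggler goes back to the mainland with the orc.  [the mainland: the bard, the dwarf, the knight, the mage, the orc | the island: the elf, the rogue, the troll]
7. Smuggler goes to the island with the dwarf and the orc.  [the mainland: the bard, the knight, the mage | the island: the dwarf, the elf, the orc, the rogue, the troll]
8. Smuggler goes back to the mainland with the orc.  [the mainland: the bard, the knight, the mage, the orc | the island: the dwarf, the elf, the rogue, the troll]
9. Smuggler goes to the island with the knight and the mage.  [the mainland: the bard, the orc | the island: the dwarf, the elf, the knight, the mage, the rogue, the troll]
10. Smuggler goes back to the mainland with the elf.  [the mainland: the bard, the elf, the orc | the island: the dwarf, the knight, the mage, the rogue, the troll]
11. Smuggler goes to the island with the bard and the elf.  [the mainland: the orc | the island: the bard, the dwarf, the elf, the knight, the mage, the rogue, the troll]
12. Smuggler goes back to the mainland with the elf.  [the mainland: the elf, the orc | the island: the bard, the dwarf, the knight, the mage, the rogue, the troll]
13. Smuggler goes to the island with the elf and the orc.  [the mainland: — | the island: the bard, the dwarf, the elf, the knight, the mage, the orc, the rogue, the troll]

13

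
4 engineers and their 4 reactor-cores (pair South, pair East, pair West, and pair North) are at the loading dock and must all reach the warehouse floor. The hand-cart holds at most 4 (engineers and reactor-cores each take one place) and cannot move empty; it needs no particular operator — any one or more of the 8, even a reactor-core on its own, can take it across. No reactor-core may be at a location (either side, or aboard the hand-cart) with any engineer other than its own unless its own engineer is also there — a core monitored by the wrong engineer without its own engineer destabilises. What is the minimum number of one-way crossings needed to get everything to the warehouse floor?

5

Counting alone: each trip to the warehouse floor takes at most 4 across and each return brings at least 1 back, so after t trips out (and t−1 returns) at most 4t − (t−1) of the 8 are across; that first reaches 8 at t = 3, so at least 5 crossings are needed.
The plan below uses exactly 5 crossings, so it is optimal:
1. engineer South and reactor-core South cross → the warehouse floor.
2. engineer South crosses ← the loading dock.
3. engineer East, engineer North, engineer South, and engineer West cross → the warehouse floor.
4. reactor-core South crosses ← the loading dock.
5. reactor-core East, reactor-core North, reactor-core South, and reactor-core West cross → the warehouse floor.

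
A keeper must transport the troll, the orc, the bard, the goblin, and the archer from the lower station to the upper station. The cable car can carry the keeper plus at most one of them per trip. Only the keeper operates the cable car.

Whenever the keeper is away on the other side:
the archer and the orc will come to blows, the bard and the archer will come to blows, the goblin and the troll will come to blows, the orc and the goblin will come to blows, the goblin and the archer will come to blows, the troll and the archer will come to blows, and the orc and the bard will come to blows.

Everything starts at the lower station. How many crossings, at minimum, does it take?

impossible

Whatever the first load, the items left behind include a forbidden pair without the keeper. No opening move is safe, so no plan exists.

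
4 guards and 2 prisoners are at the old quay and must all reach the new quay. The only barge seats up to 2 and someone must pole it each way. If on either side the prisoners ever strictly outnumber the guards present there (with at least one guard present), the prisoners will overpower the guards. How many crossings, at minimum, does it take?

9

Counting alone: each trip to the new quay takes at most 2 across and each return brings at least 1 back, so after t trips out (and t−1 returns) at most 2t − (t−1) of the 6 are across; that first reaches 6 at t = 5, so at least 9 crossings are needed.
The plan below uses exactly 9 crossings, so it is optimal:
1. 2 prisoners → the new quay.  (the old quay: 4G 0P; the new quay: 0G 2P)
2. 1 prisoner ← the old quay.  (the old quay: 4G 1P; the new quay: 0G 1P)
3. 2 guards → the new quay.  (the old quay: 2G 1P; the new quay: 2G 1P)
4. 1 prisoner ← the old quay.  (the old quay: 2G 2P; the new quay: 2G 0P)
5. 2 prisoners → the new quay.  (the old quay: 2G 0P; the new quay: 2G 2P)
6. 1 prisoner ← the old quay.  (the old quay: 2G 1P; the new quay: 2G 1P)
7. 1 guard and 1 prisoner → the new quay.  (the old quay: 1G 0P; the new quay: 3G 2P)
8. 1 prisoner ← the old quay.  (the old quay: 1G 1P; the new quay: 3G 1P)
9. 1 guard and 1 prisoner → the new quay.  (the old quay: 0G 0P; the new quay: 4G 2P)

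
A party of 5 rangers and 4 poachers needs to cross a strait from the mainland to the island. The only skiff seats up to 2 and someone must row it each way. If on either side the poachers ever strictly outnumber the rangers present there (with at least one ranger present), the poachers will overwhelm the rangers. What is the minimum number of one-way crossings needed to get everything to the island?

15

Counting alone: each trip to the island takes at most 2 across and each return brings at least 1 back, so after t trips out (and t−1 returns) at most 2t − (t−1) of the 9 are across; that first reaches 9 at t = 8, so at least 15 crossings are needed.
The plan below uses exactly 15 crossings, so it is optimal:
1. 2 poachers → the island.  (the mainland: 5R 2P; the island: 0R 2P)
2. 1 poacher ← the mainland.  (the mainland: 5R 3P; the island: 0R 1P)
3. 2 poachers → the island.  (the mainland: 5R 1P; the island: 0R 3P)
4. 1 poacher ← the mainland.  (the mainland: 5R 2P; the island: 0R 2P)
5. 2 rangers → the island.  (the mainland: 3R 2P; the island: 2R 2P)
6. 1 poacher ← the mainland.  (the mainland: 3R 3P; the island: 2R 1P)
7. 1 ranger and 1 poacher → the island.  (the mainland: 2R 2P; the island: 3R 2P)
8. 1 ranger ← the mainland.  (the mainland: 3R 2P; the island: 2R 2P)
9. 1 ranger and 1 poacher → the island.  (the mainland: 2R 1P; the island: 3R 3P)
10. 1 poacher ← the mainland.  (the mainland: 2R 2P; the island: 3R 2P)
11. 1 ranger and 1 poacher → the island.  (the mainland: 1R 1P; the island: 4R 3P)
12. 1 ranger ← the mainland.  (the mainland: 2R 1P; the island: 3R 3P)
13. 1 ranger and 1 poacher → the island.  (the mainland: 1R 0P; the island: 4R 4P)
14. 1 poacher ← the mainland.  (the mainland: 1R 1P; the island: 4R 3P)
15. 1 ranger and 1 poacher → the island.  (the mainland: 0R 0P; the island: 5R 4P)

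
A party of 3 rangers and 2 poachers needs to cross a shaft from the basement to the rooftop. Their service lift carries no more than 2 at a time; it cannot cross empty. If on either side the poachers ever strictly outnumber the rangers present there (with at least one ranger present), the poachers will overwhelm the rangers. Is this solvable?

1. 2 poachers → the rooftop.  (the basement: 3R 0P; the rooftop: 0R 2P)
2. 1 poacher ← the basement.  (the basement: 3R 1P; the rooftop: 0R 1P)
3. 2 rangers → the rooftop.  (the basement: 1R 1P; the rooftop: 2R 1P)
4. 1 ranger ← the basement.  (the basement: 2R 1P; the rooftop: 1R 1P)
5. 1 ranger and 1 poacher → the rooftop.  (the basement: 1R 0P; the rooftop: 2R 2P)
6. 1 poacher ← the basement.  (the basement: 1R 1P; the rooftop: 2R 1P)
7. 1 ranger and 1 poacher → the rooftop.  (the basement: 0R 0P; the rooftop: 3R 2P)

Yes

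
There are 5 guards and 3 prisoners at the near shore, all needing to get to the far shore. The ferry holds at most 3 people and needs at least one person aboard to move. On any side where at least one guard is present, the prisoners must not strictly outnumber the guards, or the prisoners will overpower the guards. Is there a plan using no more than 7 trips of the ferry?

Yes

Yes — this plan uses 7 crossings (≤ 7):
1. 2 prisoners → the far shore.  (the near shore: 5G 1P; the far shore: 0G 2P)
2. 1 prisoner ← the near shore.  (the near shore: 5G 2P; the far shore: 0G 1P)
3. 2 guards and 1 prisoner → the far shore.  (the near shore: 3G 1P; the far shore: 2G 2P)
4. 1 prisoner ← the near shore.  (the near shore: 3G 2P; the far shore: 2G 1P)
5. 1 guard and 2 prisoners → the far shore.  (the near shore: 2G 0P; the far shore: 3G 3P)
6. 1 prisoner ← the near shore.  (the near shore: 2G 1P; the far shore: 3G 2P)
7. 2 guards and 1 prisoner → the far shore.  (the near shore: 0G 0P; the far shore: 5G 3P)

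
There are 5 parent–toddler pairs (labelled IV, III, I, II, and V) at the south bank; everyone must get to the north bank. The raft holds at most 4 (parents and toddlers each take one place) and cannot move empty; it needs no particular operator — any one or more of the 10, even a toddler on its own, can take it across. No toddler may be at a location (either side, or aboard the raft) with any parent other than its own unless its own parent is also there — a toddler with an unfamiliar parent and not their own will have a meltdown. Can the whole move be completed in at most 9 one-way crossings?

Yes — this plan uses 7 crossings (≤ 9):
1. parent IV and toddler IV cross → the north bank.
2. parent IV crosses ← the south bank.
3. toddler I, toddler II, toddler III, and toddler V cross → the north bank.
4. toddler IV crosses ← the south bank.
5. parent I, parent II, parent III, and parent V cross → the north bank.
6. parent III and toddler III cross ← the south bank.
7. parent III, parent IV, toddler III, and toddler IV cross → the north bank.

Yes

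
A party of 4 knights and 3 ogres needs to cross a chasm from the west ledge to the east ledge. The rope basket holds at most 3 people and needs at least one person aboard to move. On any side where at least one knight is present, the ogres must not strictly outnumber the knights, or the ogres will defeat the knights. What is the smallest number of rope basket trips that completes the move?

5

Counting alone: each trip to the east ledge takes at most 3 across and each return brings at least 1 back, so after t trips out (and t−1 returns) at most 3t − (t−1) of the 7 are across; that first reaches 7 at t = 3, so at least 5 crossings are needed.
The plan below uses exactly 5 crossings, so it is optimal:
1. 3 ogres → the east ledge.  (the west ledge: 4K 0O; the east ledge: 0K 3O)
2. 1 ogre ← the west ledge.  (the west ledge: 4K 1O; the east ledge: 0K 2O)
3. 3 knights → the east ledge.  (the west ledge: 1K 1O; the east ledge: 3K 2O)
4. 1 knight ← the west ledge.  (the west ledge: 2K 1O; the east ledge: 2K 2O)
5. 2 knights and 1 ogre → the east ledge.  (the west ledge: 0K 0O; the east ledge: 4K 3O)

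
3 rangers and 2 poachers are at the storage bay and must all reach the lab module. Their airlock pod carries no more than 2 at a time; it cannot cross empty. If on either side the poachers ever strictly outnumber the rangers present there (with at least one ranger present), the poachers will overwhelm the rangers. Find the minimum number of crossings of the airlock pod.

7

Counting alone: each trip to the lab module takes at most 2 across and each return brings at least 1 back, so after t trips out (and t−1 returns) at most 2t − (t−1) of the 5 are across; that first reaches 5 at t = 4, so at least 7 crossings are needed.
The plan below uses exactly 7 crossings, so it is optimal:
1. 2 poachers → the lab module.  (the storage bay: 3R 0P; the lab module: 0R 2P)
2. 1 poacher ← the storage bay.  (the storage bay: 3R 1P; the lab module: 0R 1P)
3. 2 rangers → the lab module.  (the storage bay: 1R 1P; the lab module: 2R 1P)
4. 1 ranger ← the storage bay.  (the storage bay: 2R 1P; the lab module: 1R 1P)
5. 1 ranger and 1 poacher → the lab module.  (the storage bay: 1R 0P; the lab module: 2R 2P)
6. 1 poacher ← the storage bay.  (the storage bay: 1R 1P; the lab module: 2R 1P)
7. 1 ranger and 1 poacher → the lab module.  (the storage bay: 0R 0P; the lab module: 3R 2P)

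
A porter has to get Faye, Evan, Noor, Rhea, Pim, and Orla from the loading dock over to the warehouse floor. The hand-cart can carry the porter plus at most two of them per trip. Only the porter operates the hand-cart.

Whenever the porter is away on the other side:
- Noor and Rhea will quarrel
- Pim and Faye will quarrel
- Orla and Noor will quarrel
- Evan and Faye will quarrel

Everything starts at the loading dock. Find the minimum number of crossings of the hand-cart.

Counting alone: the porter can take at most 2 across per trip to the warehouse floor, so moving all 6 needs at least 3 loaded trips out, with a return between consecutive ones — at least 5 crossings.
The safety rule pushes this higher. Following every safe sequence of crossings, the most of the 6 that can be at the warehouse floor as the hand-cart arrives there on crossing 5 is 5 — never all 6.
So no plan with fewer than 7 crossings exists, and this one achieves 7:
1. Porter goes to the warehouse floor with Faye and Noor.
2. Porter goes back to the loading dock alone.
3. Porter goes to the warehouse floor with Evan and Rhea.
4. Porter goes back to the loading dock with Faye and Noor.
5. Porter goes to the warehouse floor with Orla and Pim.
6. Porter goes back to the loading dock alone.
7. Porter goes to the warehouse floor with Faye and Noor.

7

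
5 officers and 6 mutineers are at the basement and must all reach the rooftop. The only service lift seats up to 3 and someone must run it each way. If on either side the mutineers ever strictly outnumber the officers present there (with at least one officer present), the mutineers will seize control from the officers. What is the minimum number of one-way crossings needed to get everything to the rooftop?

impossible

The mutineers already outnumber the officers at the basement before anyone moves, so the starting position itself is disallowed.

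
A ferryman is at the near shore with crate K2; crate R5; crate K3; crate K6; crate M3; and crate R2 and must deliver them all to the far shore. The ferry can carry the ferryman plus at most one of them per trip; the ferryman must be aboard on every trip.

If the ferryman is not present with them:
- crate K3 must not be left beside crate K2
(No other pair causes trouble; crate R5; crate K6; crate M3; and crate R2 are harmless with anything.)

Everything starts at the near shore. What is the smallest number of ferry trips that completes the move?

11

Counting alone: the ferryman can take at most 1 across per trip to the far shore, so moving all 6 needs at least 6 loaded trips out, with a return between consecutive ones — at least 11 crossings.
The plan below uses exactly 11 crossings, so it is optimal:
1. Ferryman goes to the far shore with crate K2.  [the near shore: crate K3, crate K6, crate M3, crate R2, crate R5 | the far shore: crate K2]
2. Ferryman goes back to the near shore alone.  [the near shore: crate K3, crate K6, crate M3, crate R2, crate R5 | the far shore: crate K2]
3. Ferryman goes to the far shore with crate R5.  [the near shore: crate K3, crate K6, crate M3, crate R2 | the far shore: crate K2, crate R5]
4. Ferryman goes back to the near shore alone.  [the near shore: crate K3, crate K6, crate M3, crate R2 | the far shore: crate K2, crate R5]
5. Ferryman goes to the far shore with crate K6.  [the near shore: crate K3, crate M3, crate R2 | the far shore: crate K2, crate K6, crate R5]
6. Ferryman goes back to the near shore alone.  [the near shore: crate K3, crate M3, crate R2 | the far shore: crate K2, crate K6, crate R5]
7. Ferryman goes to the far shore with crate M3.  [the near shore: crate K3, crate R2 | the far shore: crate K2, crate K6, crate M3, crate R5]
8. Ferryman goes back to the near shore alone.  [the near shore: crate K3, crate R2 | the far shore: crate K2, crate K6, crate M3, crate R5]
9. Ferryman goes to the far shore with crate R2.  [the near shore: crate K3 | the far shore: crate K2, crate K6, crate M3, crate R2, crate R5]
10. Ferryman goes back to the near shore alone.  [the near shore: crate K3 | the far shore: crate K2, crate K6, crate M3, crate R2, crate R5]
11. Ferryman goes to the far shore with crate K3.  [the near shore: — | the far shore: crate K2, crate K3, crate K6, crate M3, crate R2, crate R5]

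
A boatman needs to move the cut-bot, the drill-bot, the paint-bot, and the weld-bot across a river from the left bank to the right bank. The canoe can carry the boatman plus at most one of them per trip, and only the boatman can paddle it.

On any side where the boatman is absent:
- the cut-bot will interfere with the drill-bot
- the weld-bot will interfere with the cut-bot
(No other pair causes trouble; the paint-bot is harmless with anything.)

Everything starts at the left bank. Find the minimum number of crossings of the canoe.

9

Counting alone: the boatman can take at most 1 across per trip to the right bank, so moving all 4 needs at least 4 loaded trips out, with a return between consecutive ones — at least 7 crossings.
The safety rule pushes this higher. Following every safe sequence of crossings, the most of the 4 that can be at the right bank as the canoe arrives there on crossing 7 is 3 — never all 4.
So no plan with fewer than 9 crossings exists, and this one achieves 9:
1. Boatman goes to the right bank with the cut-bot.  [the left bank: the drill-bot, the paint-bot, the weld-bot | the right bank: the cut-bot]
2. Boatman goes back to the left bank alone.  [the left bank: the drill-bot, the paint-bot, the weld-bot | the right bank: the cut-bot]
3. Boatman goes to the right bank with the drill-bot.  [the left bank: the paint-bot, the weld-bot | the right bank: the cut-bot, the drill-bot]
4. Boatman goes back to the left bank with the cut-bot.  [the left bank: the cut-bot, the paint-bot, the weld-bot | the right bank: the drill-bot]
5. Boatman goes to the right bank with the weld-bot.  [the left bank: the cut-bot, the paint-bot | the right bank: the drill-bot, the weld-bot]
6. Boatman goes back to the left bank alone.  [the left bank: the cut-bot, the paint-bot | the right bank: the drill-bot, the weld-bot]
7. Boatman goes to the right bank with the paint-bot.  [the left bank: the cut-bot | the right bank: the drill-bot, the paint-bot, the weld-bot]
8. Boatman goes back to the left bank alone.  [the left bank: the cut-bot | the right bank: the drill-bot, the paint-bot, the weld-bot]
9. Boatman goes to the right bank with the cut-bot.  [the left bank: — | the right bank: the cut-bot, the drill-bot, the paint-bot, the weld-bot]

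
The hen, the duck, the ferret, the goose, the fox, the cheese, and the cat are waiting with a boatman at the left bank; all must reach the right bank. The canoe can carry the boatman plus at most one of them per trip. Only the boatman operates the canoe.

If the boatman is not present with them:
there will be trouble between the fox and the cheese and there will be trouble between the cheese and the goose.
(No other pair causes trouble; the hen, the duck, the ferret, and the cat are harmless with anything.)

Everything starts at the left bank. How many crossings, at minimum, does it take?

Counting alone: the boatman can take at most 1 across per trip to the right bank, so moving all 7 needs at least 7 loaded trips out, with a return between consecutive ones — at least 13 crossings.
The safety rule pushes this higher. Following every safe sequence of crossings, the most of the 7 that can be at the right bank as the canoe arrives there on crossing 13 is 6 — never all 7.
So no plan with fewer than 15 crossings exists, and this one achieves 15:
1. Boatman goes to the right bank with the cheese.  [the left bank: the cat, the duck, the ferret, the fox, the goose, the hen | the right bank: the cheese]
2. Boatman goes back to the left bank alone.  [the left bank: the cat, the duck, the ferret, the fox, the goose, the hen | the right bank: the cheese]
3. Boatman goes to the right bank with the hen.  [the left bank: the cat, the duck, the ferret, the fox, the goose | the right bank: the cheese, the hen]
4. Boatman goes back to the left bank alone.  [the left bank: the cat, the duck, the ferret, the fox, the goose | the right bank: the cheese, the hen]
5. Boatman goes to the right bank with the duck.  [the left bank: the cat, the ferret, the fox, the goose | the right bank: the cheese, the duck, the hen]
6. Boatman goes back to the left bank alone.  [the left bank: the cat, the ferret, the fox, the goose | the right bank: the cheese, the duck, the hen]
7. Boatman goes to the right bank with the ferret.  [the left bank: the cat, the fox, the goose | the right bank: the cheese, the duck, the ferret, the hen]
8. Boatman goes back to the left bank alone.  [the left bank: the cat, the fox, the goose | the right bank: the cheese, the duck, the ferret, the hen]
9. Boatman goes to the right bank with the goose.  [the left bank: the cat, the fox | the right bank: the cheese, the duck, the ferret, the goose, the hen]
10. Boatman goes back to the left bank with the cheese.  [the left bank: the cat, the cheese, the fox | the right bank: the duck, the ferret, the goose, the hen]
11. Boatman goes to the right bank with the fox.  [the left bank: the cat, the cheese | the right bank: the duck, the ferret, the fox, the goose, the hen]
12. Boatman goes back to the left bank alone.  [the left bank: the cat, the cheese | the right bank: the duck, the ferret, the fox, the goose, the hen]
13. Boatman goes to the right bank with the cat.  [the left bank: the cheese | the right bank: the cat, the duck, the ferret, the fox, the goose, the hen]
14. Boatman goes back to the left bank alone.  [the left bank: the cheese | the right bank: the cat, the duck, the ferret, the fox, the goose, the hen]
15. Boatman goes to the right bank with the cheese.  [the left bank: — | the right bank: the cat, the cheese, the duck, the ferret, the fox, the goose, the hen]

15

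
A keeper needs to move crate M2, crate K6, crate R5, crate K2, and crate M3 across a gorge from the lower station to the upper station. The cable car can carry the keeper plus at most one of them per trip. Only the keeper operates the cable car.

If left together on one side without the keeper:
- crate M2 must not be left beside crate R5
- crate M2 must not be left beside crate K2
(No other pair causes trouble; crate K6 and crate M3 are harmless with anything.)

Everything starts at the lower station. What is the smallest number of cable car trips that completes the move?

11

Counting alone: the keeper can take at most 1 across per trip to the upper station, so moving all 5 needs at least 5 loaded trips out, with a return between consecutive ones — at least 9 crossings.
The safety rule pushes this higher. Following every safe sequence of crossings, the most of the 5 that can be at the upper station as the cable car arrives there on crossing 9 is 4 — never all 5.
So no plan with fewer than 11 crossings exists, and this one achieves 11:
1. Keeper goes to the upper station with crate M2.  [the lower station: crate K2, crate K6, crate M3, crate R5 | the upper station: crate M2]
2. Keeper goes back to the lower station alone.  [the lower station: crate K2, crate K6, crate M3, crate R5 | the upper station: crate M2]
3. Keeper goes to the upper station with crate K6.  [the lower station: crate K2, crate M3, crate R5 | the upper station: crate K6, crate M2]
4. Keeper goes back to the lower station alone.  [the lower station: crate K2, crate M3, crate R5 | the upper station: crate K6, crate M2]
5. Keeper goes to the upper station with crate R5.  [the lower station: crate K2, crate M3 | the upper station: crate K6, crate M2, crate R5]
6. Keeper goes back to the lower station with crate M2.  [the lower station: crate K2, crate M2, crate M3 | the upper station: crate K6, crate R5]
7. Keeper goes to the upper station with crate K2.  [the lower station: crate M2, crate M3 | the upper station: crate K2, crate K6, crate R5]
8. Keeper goes back to the lower station alone.  [the lower station: crate M2, crate M3 | the upper station: crate K2, crate K6, crate R5]
9. Keeper goes to the upper station with crate M3.  [the lower station: crate M2 | the upper station: crate K2, crate K6, crate M3, crate R5]
10. Keeper goes back to the lower station alone.  [the lower station: crate M2 | the upper station: crate K2, crate K6, crate M3, crate R5]
11. Keeper goes to the upper station with crate M2.  [the lower station: — | the upper station: crate K2, crate K6, crate M2, crate M3, crate R5]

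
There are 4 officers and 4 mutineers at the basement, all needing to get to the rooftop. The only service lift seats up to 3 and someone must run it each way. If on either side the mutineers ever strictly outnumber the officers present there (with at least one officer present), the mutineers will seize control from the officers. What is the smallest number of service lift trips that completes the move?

9

Counting alone: each trip to the rooftop takes at most 3 across and each return brings at least 1 back, so after t trips out (and t−1 returns) at most 3t − (t−1) of the 8 are across; that first reaches 8 at t = 4, so at least 7 crossings are needed.
The safety rule pushes this higher. Following every safe sequence of crossings, the most of the 8 that can be at the rooftop as the service lift arrives there on crossing 7 is 7 — never all 8.
So no plan with fewer than 9 crossings exists, and this one achieves 9:
1. 2 mutineers → the rooftop.  (the basement: 4O 2M; the rooftop: 0O 2M)
2. 1 mutineer ← the basement.  (the basement: 4O 3M; the rooftop: 0O 1M)
3. 3 mutineers → the rooftop.  (the basement: 4O 0M; the rooftop: 0O 4M)
4. 1 mutineer ← the basement.  (the basement: 4O 1M; the rooftop: 0O 3M)
5. 3 officers → the rooftop.  (the basement: 1O 1M; the rooftop: 3O 3M)
6. 1 officer and 1 mutineer ← the basement.  (the basement: 2O 2M; the rooftop: 2O 2M)
7. 2 officers → the rooftop.  (the basement: 0O 2M; the rooftop: 4O 2M)
8. 1 mutineer ← the basement.  (the basement: 0O 3M; the rooftop: 4O 1M)
9. 3 mutineers → the rooftop.  (the basement: 0O 0M; the rooftop: 4O 4M)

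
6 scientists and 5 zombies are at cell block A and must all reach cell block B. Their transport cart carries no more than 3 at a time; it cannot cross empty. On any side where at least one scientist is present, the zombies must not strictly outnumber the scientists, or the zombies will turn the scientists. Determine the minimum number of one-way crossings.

9

Counting alone: each trip to cell block B takes at most 3 across and each return brings at least 1 back, so after t trips out (and t−1 returns) at most 3t − (t−1) of the 11 are across; that first reaches 11 at t = 5, so at least 9 crossings are needed.
The plan below uses exactly 9 crossings, so it is optimal:
1. 3 zombies → cell block B.  (cell block A: 6S 2Z; cell block B: 0S 3Z)
2. 1 zombie ← cell block A.  (cell block A: 6S 3Z; cell block B: 0S 2Z)
3. 3 scientists → cell block B.  (cell block A: 3S 3Z; cell block B: 3S 2Z)
4. 1 scientist ← cell block A.  (cell block A: 4S 3Z; cell block B: 2S 2Z)
5. 2 scientists and 1 zombie → cell block B.  (cell block A: 2S 2Z; cell block B: 4S 3Z)
6. 1 scientist ← cell block A.  (cell block A: 3S 2Z; cell block B: 3S 3Z)
7. 2 scientists and 1 zombie → cell block B.  (cell block A: 1S 1Z; cell block B: 5S 4Z)
8. 1 scientist ← cell block A.  (cell block A: 2S 1Z; cell block B: 4S 4Z)
9. 2 scientists and 1 zombie → cell block B.  (cell block A: 0S 0Z; cell block B: 6S 5Z)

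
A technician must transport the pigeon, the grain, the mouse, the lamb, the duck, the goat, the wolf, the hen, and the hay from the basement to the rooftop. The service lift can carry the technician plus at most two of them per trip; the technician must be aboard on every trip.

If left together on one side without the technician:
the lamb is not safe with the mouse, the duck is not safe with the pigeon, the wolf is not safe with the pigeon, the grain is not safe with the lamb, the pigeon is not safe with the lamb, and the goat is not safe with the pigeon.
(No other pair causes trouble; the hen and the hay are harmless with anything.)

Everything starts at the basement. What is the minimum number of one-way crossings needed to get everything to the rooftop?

11

Counting alone: the technician can take at most 2 across per trip to the rooftop, so moving all 9 needs at least 5 loaded trips out, with a return between consecutive ones — at least 9 crossings.
The safety rule pushes this higher. Following every safe sequence of crossings, the most of the 9 that can be at the rooftop as the service lift arrives there on crossing 9 is 8 — never all 9.
So no plan with fewer than 11 crossings exists, and this one achieves 11:
1. Technician goes to the rooftop with the lamb and the pigeon.
2. Technician goes back to the basement with the pigeon.
3. Technician goes to the rooftop with the duck and the pigeon.
4. Technician goes back to the basement with the pigeon.
5. Technician goes to the rooftop with the goat and the wolf.
6. Technician goes back to the basement alone.
7. Technician goes to the rooftop with the hay and the hen.
8. Technician goes back to the basement alone.
9. Technician goes to the rooftop with the grain and the mouse.
10. Technician goes back to the basement with the lamb.
11. Technician goes to the rooftop with the lamb and the pigeon.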